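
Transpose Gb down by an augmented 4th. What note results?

Dbb

A fourth below G lands on the letter D.
An augmented fourth spans 6 semitones, so Gb moves to pitch class 0. On the letter D that is Dbb.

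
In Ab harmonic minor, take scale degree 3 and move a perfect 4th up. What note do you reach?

Scale degree 3 of Ab harmonic minor is Cb.
A perfect fourth (5 semitones) above Cb lands on the letter F, giving Fb.

Fb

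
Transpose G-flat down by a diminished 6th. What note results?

B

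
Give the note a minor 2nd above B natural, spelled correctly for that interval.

C

B up a major second is C#, so the target letter is C.
From B, a minor second is 1 semitone up: C.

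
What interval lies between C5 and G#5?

augmented fifth

The letter names run C→G, a span of 4 letter steps, so the interval is some kind of fifth.
C to G# is 8 semitones. A perfect fifth is 7, so 8 makes it augmented.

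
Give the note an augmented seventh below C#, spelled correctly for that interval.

Db

C down a major seventh is Db, so the target letter is D.
From C#, an augmented seventh is 12 semitones down: Db.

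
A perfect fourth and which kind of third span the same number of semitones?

A perfect fourth spans 5 semitones.
A third spanning 5 semitones is augmented (the major third is 4).

augmented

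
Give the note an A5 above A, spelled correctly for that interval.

A fifth above A lands on the letter E.
An augmented fifth spans 8 semitones, so A moves to pitch class 5. On the letter E that is E#.

E#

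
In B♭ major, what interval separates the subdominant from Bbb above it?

diminished fifth

The subdominant of Bb major is Eb.
Eb up to Bbb: letters E→B make it a fifth; 6 semitones makes it diminished.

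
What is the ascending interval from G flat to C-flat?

The letter names run G→C, a span of 3 letter steps, so the interval is some kind of fourth.
Gb to Cb is 5 semitones. A perfect fourth is 5, so 5 makes it perfect.

perfect fourth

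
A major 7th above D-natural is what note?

C#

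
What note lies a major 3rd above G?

A third above G lands on the letter B.
A major third spans 4 semitones, so G moves to pitch class 11. On the letter B that is B.

B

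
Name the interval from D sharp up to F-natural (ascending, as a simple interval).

diminished third

The letter names run D→F, a span of 2 letter steps, so the interval is some kind of third.
D# to F is 2 semitones. A major third is 4, so 2 makes it diminished.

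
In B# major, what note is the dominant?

F##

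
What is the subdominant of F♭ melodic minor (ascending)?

The Fb melodic minor (ascending) scale runs Fb Gb Abb Bbb Cb Db Eb.
Degree 4 is Bbb.

Bbb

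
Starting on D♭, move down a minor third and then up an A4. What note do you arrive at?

A minor third down from Db is Bb (letter B, 3 semitones down).
An augmented fourth up from Bb is E (letter E, 6 semitones up).

E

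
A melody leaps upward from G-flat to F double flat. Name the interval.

The letter names run G→F, a span of 6 letter steps, so the interval is some kind of seventh.
Gb to Fbb is 9 semitones. A major seventh is 11, so 9 makes it diminished.

diminished seventh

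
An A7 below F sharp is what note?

F down a major seventh is Gb, so the target letter is G.
From F#, an augmented seventh is 12 semitones down: Gb.

Gb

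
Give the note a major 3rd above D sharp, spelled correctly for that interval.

D up a major third is F#, so the target letter is F.
From D#, a major third is 4 semitones up: F##.

F##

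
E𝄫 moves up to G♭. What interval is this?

major third

The letter names run E→G, a span of 2 letter steps, so the interval is some kind of third.
Ebb to Gb is 4 semitones. A major third is 4, so 4 makes it major.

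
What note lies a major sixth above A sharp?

A sixth above A lands on the letter F.
A major sixth spans 9 semitones, so A# moves to pitch class 7. On the letter F that is F##.

F##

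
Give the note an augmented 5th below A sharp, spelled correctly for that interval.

A fifth below A lands on the letter D.
An augmented fifth spans 8 semitones, so A# moves to pitch class 2. On the letter D that is D.

D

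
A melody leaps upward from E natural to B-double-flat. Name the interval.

The letter names run E→B, a span of 4 letter steps, so the interval is some kind of fifth.
E to Bbb is 5 semitones. A perfect fifth is 7, so 5 makes it doubly diminished.

doubly diminished fifth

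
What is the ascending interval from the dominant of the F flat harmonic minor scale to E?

The dominant of Fb harmonic minor is Cb.
Cb up to E: letters C→E make it a third; 5 semitones makes it augmented.

augmented third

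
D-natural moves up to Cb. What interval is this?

Counting letters D–E–F–G–A–B–C gives a seventh.
D→Cb = 9 semitones, 2 narrower than the major seventh (11), so diminished.

diminished seventh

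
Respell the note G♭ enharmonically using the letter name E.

Gb is pitch class 6. The letter E alone is pitch class 4.
To reach pitch class 6 from E requires an offset of +2 semitones, i.e. double sharp: E##.

E##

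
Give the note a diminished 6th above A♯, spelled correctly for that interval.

A up a major sixth is F#, so the target letter is F.
From A#, a diminished sixth is 7 semitones up: F.

F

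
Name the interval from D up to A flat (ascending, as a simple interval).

The letter names run D→A, a span of 4 letter steps, so the interval is some kind of fifth.
D to Ab is 6 semitones. A perfect fifth is 7, so 6 makes it diminished.

diminished fifth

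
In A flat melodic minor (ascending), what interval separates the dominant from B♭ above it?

The dominant of Ab melodic minor (ascending) is Eb.
Eb up to Bb: letters E→B make it a fifth; 7 semitones makes it perfect.

perfect fifth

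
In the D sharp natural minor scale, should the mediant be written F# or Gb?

F#

Each scale degree takes a distinct letter name. Degree 3 of a scale on D must use the letter F.
F# and Gb are enharmonically the same pitch, but only F# uses the letter F, so it is the correct spelling here.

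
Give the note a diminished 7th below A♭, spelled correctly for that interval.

A seventh below A lands on the letter B.
A diminished seventh spans 9 semitones, so Ab moves to pitch class 11. On the letter B that is B.

B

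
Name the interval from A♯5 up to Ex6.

augmented fifth

Counting letters A–B–C–D–E gives a fifth.
A#→E## = 8 semitones, 1 wider than the perfect fifth (7), so augmented.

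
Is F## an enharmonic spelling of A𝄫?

F## = pitch class 7 and Abb = pitch class 7 — the same pitch class, so they are enharmonic equivalents.

Yes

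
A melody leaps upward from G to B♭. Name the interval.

Counting letters G–A–B gives a third.
G→Bb = 3 semitones, 1 narrower than the major third (4), so minor.

minor third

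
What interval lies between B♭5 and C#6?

augmented second

The letter names run B→C, a span of 1 letter step, so the interval is some kind of second.
Bb to C# is 3 semitones. A major second is 2, so 3 makes it augmented.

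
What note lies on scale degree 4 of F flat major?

The Fb major scale runs Fb Gb Ab Bbb Cb Db Eb.
Degree 4 is Bbb.

Bbb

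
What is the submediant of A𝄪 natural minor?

F##

Degree 6 takes the letter 5 steps above A, which is F.
In natural minor, degree 6 sits 8 semitones above the tonic. A## + 8 semitones is pitch class 7, spelled on F as F##.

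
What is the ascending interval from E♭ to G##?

Counting letters E–F–G gives a third.
Eb→G## = 6 semitones, 2 wider than the major third (4), so doubly augmented.

doubly augmented third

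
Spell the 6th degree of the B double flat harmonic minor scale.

Gbb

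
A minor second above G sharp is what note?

A

G up a major second is A, so the target letter is A.
From G#, a minor second is 1 semitone up: A.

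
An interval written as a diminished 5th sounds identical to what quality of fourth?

A diminished fifth spans 6 semitones.
A fourth spanning 6 semitones is augmented (the perfect fourth is 5).

augmented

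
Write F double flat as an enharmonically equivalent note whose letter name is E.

Eb

Fbb is pitch class 3. The letter E alone is pitch class 4.
To reach pitch class 3 from E requires an offset of -1 semitone, i.e. flat: Eb.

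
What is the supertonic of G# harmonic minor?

The G# harmonic minor scale runs G# A# B C# D# E F##.
Degree 2 is A#.

A#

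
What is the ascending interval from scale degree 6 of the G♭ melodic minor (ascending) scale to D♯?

augmented seventh

Scale degree 6 of Gb melodic minor (ascending) is Eb.
Eb up to D#: letters E→D make it a seventh; 12 semitones makes it augmented.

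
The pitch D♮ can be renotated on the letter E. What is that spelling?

D is pitch class 2. The letter E alone is pitch class 4.
To reach pitch class 2 from E requires an offset of -2 semitones, i.e. double flat: Ebb.

Ebb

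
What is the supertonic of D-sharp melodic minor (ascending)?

Degree 2 takes the letter 1 step above D, which is E.
In melodic minor (ascending), degree 2 sits 2 semitones above the tonic. D# + 2 semitones is pitch class 5, spelled on E as E#.

E#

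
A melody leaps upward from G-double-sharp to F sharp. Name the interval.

diminished seventh

Counting letters G–A–B–C–D–E–F gives a seventh.
G##→F# = 9 semitones, 2 narrower than the major seventh (11), so diminished.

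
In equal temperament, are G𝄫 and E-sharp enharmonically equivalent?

Yes

Gbb = pitch class 5 and E# = pitch class 5 — the same pitch class, so they are enharmonic equivalents.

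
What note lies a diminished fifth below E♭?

A

A fifth below E lands on the letter A.
A diminished fifth spans 6 semitones, so Eb moves to pitch class 9. On the letter A that is A.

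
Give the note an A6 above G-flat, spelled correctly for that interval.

G up a major sixth is E, so the target letter is E.
From Gb, an augmented sixth is 10 semitones up: E.

E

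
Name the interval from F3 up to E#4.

augmented seventh

The letter names run F→E, a span of 6 letter steps, so the interval is some kind of seventh.
F to E# is 12 semitones. A major seventh is 11, so 12 makes it augmented.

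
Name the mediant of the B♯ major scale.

D##

Degree 3 takes the letter 2 steps above B, which is D.
In major, degree 3 sits 4 semitones above the tonic. B# + 4 semitones is pitch class 4, spelled on D as D##.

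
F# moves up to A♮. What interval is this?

The letter names run F→A, a span of 2 letter steps, so the interval is some kind of third.
F# to A is 3 semitones. A major third is 4, so 3 makes it minor.

minor third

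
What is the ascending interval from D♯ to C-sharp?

minor seventh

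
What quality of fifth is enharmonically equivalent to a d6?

A diminished sixth spans 7 semitones.
A fifth spanning 7 semitones is perfect (the perfect fifth is 7).

perfect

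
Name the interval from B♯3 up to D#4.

minor third

The letter names run B→D, a span of 2 letter steps, so the interval is some kind of third.
B# to D# is 3 semitones. A major third is 4, so 3 makes it minor.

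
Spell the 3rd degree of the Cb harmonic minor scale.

The Cb harmonic minor scale runs Cb Db Ebb Fb Gb Abb Bb.
Degree 3 is Ebb.

Ebb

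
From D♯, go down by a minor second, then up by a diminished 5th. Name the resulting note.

G#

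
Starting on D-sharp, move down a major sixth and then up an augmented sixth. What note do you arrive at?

D##

A major sixth down from D# is F# (letter F, 9 semitones down).
An augmented sixth up from F# is D## (letter D, 10 semitones up).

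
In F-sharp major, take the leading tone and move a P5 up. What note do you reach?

The leading tone of F# major is E#.
A perfect fifth (7 semitones) above E# lands on the letter B, giving B#.

B#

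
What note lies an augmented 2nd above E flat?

F#

E up a major second is F#, so the target letter is F.
From Eb, an augmented second is 3 semitones up: F#.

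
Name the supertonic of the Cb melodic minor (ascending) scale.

The Cb melodic minor (ascending) scale runs Cb Db Ebb Fb Gb Ab Bb.
Degree 2 is Db.

Db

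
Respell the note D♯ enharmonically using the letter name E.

Eb

Plain E sits 1 semitone above D#, so on the letter E the same pitch needs a flat: Eb.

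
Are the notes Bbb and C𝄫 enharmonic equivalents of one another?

Bbb is pitch class 9; Cbb is pitch class 10.
The pitch classes differ (9 vs. 10), so they are not enharmonic equivalents.

No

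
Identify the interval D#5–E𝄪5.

Counting letters D–E gives a second.
D#→E## = 3 semitones, 1 wider than the major second (2), so augmented.

augmented second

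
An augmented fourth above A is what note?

D#

A up a perfect fourth is D, so the target letter is D.
From A, an augmented fourth is 6 semitones up: D#.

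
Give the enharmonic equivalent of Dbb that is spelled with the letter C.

Plain C sits at the same pitch as Dbb, so on the letter C the same pitch needs a natural: C.

C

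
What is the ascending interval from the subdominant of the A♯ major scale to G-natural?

diminished fourth

The subdominant of A# major is D#.
D# up to G: letters D→G make it a fourth; 4 semitones makes it diminished.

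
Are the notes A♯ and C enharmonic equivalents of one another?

Two spellings are enharmonically equivalent only if they share a pitch class.
Here A# → 10, C → 0; 0 ≠ 10, so they are not.

No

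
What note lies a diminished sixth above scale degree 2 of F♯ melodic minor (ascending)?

Eb

Scale degree 2 of F# melodic minor (ascending) is G#.
A diminished sixth (7 semitones) above G# lands on the letter E, giving Eb.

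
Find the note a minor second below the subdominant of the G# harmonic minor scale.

The subdominant of G# harmonic minor is C#.
A minor second (1 semitone) below C# lands on the letter B, giving B#.

B#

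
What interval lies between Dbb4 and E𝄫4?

The letter names run D→E, a span of 1 letter step, so the interval is some kind of second.
Dbb to Ebb is 2 semitones. A major second is 2, so 2 makes it major.

major second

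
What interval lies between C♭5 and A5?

augmented sixth

Counting letters C–D–E–F–G–A gives a sixth.
Cb→A = 10 semitones, 1 wider than the major sixth (9), so augmented.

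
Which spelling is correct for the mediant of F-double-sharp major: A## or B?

A##

Each scale degree takes a distinct letter name. Degree 3 of a scale on F must use the letter A.
A## and B are enharmonically the same pitch, but only A## uses the letter A, so it is the correct spelling here.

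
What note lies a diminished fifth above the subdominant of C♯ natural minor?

C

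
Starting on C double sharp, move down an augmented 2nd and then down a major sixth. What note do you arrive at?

D

An augmented second down from C## is B (letter B, 3 semitones down).
A major sixth down from B is D (letter D, 9 semitones down).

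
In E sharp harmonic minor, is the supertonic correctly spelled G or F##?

Each scale degree takes a distinct letter name. Degree 2 of a scale on E must use the letter F.
F## and G are enharmonically the same pitch, but only F## uses the letter F, so it is the correct spelling here.

F##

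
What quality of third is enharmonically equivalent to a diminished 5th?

doubly augmented

A diminished fifth spans 6 semitones.
A third spanning 6 semitones is doubly augmented (the major third is 4).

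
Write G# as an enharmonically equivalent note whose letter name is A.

Ab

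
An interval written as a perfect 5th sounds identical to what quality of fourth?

doubly augmented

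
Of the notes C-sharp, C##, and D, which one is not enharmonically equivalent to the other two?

C#

In 12-tone equal temperament, enharmonic equivalents share a pitch class. C# is pitch class 1; C## is pitch class 2; D is pitch class 2.
C## and D share pitch class 2, while C# is pitch class 1.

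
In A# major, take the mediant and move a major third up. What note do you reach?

The mediant of A# major is C##.
A major third (4 semitones) above C## lands on the letter E, giving E##.

E##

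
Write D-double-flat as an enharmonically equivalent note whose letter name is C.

C

Dbb is pitch class 0. The letter C alone is pitch class 0.
Pitch class 0 on C needs no accidental: C.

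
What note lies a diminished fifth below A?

D#

A fifth below A lands on the letter D.
A diminished fifth spans 6 semitones, so A moves to pitch class 3. On the letter D that is D#.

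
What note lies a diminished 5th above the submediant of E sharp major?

G#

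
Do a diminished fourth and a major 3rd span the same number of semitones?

Yes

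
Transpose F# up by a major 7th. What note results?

F up a major seventh is E, so the target letter is E.
From F#, a major seventh is 11 semitones up: E#.

E#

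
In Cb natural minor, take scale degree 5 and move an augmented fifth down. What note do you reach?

Cbb

Scale degree 5 of Cb natural minor is Gb.
An augmented fifth (8 semitones) below Gb lands on the letter C, giving Cbb.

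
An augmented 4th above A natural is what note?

D#

A up a perfect fourth is D, so the target letter is D.
From A, an augmented fourth is 6 semitones up: D#.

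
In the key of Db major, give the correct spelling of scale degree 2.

Eb

The Db major scale runs Db Eb F Gb Ab Bb C.
Degree 2 is Eb.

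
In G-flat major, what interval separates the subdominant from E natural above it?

augmented third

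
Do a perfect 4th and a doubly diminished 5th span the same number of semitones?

A perfect fourth spans 5 semitones; a doubly diminished fifth spans 5.
They are enharmonically equivalent.

Yes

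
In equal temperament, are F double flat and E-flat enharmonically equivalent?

Yes

Fbb = pitch class 3 and Eb = pitch class 3 — the same pitch class, so they are enharmonic equivalents.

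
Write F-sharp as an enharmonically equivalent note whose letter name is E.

F# is pitch class 6. The letter E alone is pitch class 4.
To reach pitch class 6 from E requires an offset of +2 semitones, i.e. double sharp: E##.

E##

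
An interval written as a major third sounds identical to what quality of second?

A major third spans 4 semitones.
A second spanning 4 semitones is doubly augmented (the major second is 2).

doubly augmented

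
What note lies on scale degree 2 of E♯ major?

The E# major scale runs E# F## G## A# B# C## D##.
Degree 2 is F##.

F##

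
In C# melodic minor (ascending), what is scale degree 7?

B#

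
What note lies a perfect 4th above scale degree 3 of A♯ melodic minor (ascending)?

Scale degree 3 of A# melodic minor (ascending) is C#.
A perfect fourth (5 semitones) above C# lands on the letter F, giving F#.

F#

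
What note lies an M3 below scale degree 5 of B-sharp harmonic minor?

D#

Scale degree 5 of B# harmonic minor is F##.
A major third (4 semitones) below F## lands on the letter D, giving D#.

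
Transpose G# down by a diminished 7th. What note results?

A##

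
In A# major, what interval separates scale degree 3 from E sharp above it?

Scale degree 3 of A# major is C##.
C## up to E#: letters C→E make it a third; 3 semitones makes it minor.

minor third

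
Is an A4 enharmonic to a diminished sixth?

An augmented fourth spans 6 semitones; a diminished sixth spans 7.
The spans differ, so they are not enharmonic equivalents.

No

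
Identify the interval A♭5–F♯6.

augmented sixth

The letter names run A→F, a span of 5 letter steps, so the interval is some kind of sixth.
Ab to F# is 10 semitones. A major sixth is 9, so 10 makes it augmented.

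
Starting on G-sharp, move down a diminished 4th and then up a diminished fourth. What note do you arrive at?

G#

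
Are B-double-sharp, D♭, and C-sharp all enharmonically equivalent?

B## = pitch class 1 and Db = pitch class 1 and C# = pitch class 1 — the same pitch class, so they are enharmonic equivalents.

Yes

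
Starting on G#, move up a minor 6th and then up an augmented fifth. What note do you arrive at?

B#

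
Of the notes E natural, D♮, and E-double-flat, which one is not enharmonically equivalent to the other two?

In 12-tone equal temperament, enharmonic equivalents share a pitch class. E is pitch class 4; D is pitch class 2; Ebb is pitch class 2.
D and Ebb share pitch class 2, while E is pitch class 4.

E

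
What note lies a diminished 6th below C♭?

A sixth below C lands on the letter E.
A diminished sixth spans 7 semitones, so Cb moves to pitch class 4. On the letter E that is E.

E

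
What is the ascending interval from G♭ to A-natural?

The letter names run G→A, a span of 1 letter step, so the interval is some kind of second.
Gb to A is 3 semitones. A major second is 2, so 3 makes it augmented.

augmented second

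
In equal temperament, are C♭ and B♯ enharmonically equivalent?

No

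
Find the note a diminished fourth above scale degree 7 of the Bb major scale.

Scale degree 7 of Bb major is A.
A diminished fourth (4 semitones) above A lands on the letter D, giving Db.

Db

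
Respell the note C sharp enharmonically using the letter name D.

Db

Plain D sits 1 semitone above C#, so on the letter D the same pitch needs a flat: Db.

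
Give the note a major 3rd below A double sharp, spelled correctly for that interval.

F##

A third below A lands on the letter F.
A major third spans 4 semitones, so A## moves to pitch class 7. On the letter F that is F##.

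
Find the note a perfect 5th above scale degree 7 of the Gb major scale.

Scale degree 7 of Gb major is F.
A perfect fifth (7 semitones) above F lands on the letter C, giving C.

C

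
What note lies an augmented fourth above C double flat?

Fb

A fourth above C lands on the letter F.
An augmented fourth spans 6 semitones, so Cbb moves to pitch class 4. On the letter F that is Fb.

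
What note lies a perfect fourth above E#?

A#

E up a perfect fourth is A, so the target letter is A.
From E#, a perfect fourth is 5 semitones up: A#.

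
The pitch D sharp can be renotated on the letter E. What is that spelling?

Eb

Plain E sits 1 semitone above D#, so on the letter E the same pitch needs a flat: Eb.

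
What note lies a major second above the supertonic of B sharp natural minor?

The supertonic of B# natural minor is C##.
A major second (2 semitones) above C## lands on the letter D, giving D##.

D##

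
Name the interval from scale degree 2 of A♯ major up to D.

diminished third

Scale degree 2 of A# major is B#.
B# up to D: letters B→D make it a third; 2 semitones makes it diminished.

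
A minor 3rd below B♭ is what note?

G

A third below B lands on the letter G.
A minor third spans 3 semitones, so Bb moves to pitch class 7. On the letter G that is G.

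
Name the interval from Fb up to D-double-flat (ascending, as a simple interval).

minor sixth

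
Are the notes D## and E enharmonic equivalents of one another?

Yes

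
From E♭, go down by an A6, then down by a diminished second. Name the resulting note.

F

An augmented sixth down from Eb is Gbb (letter G, 10 semitones down).
A diminished second down from Gbb is F (letter F, 0 semitones down).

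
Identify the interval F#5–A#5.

major third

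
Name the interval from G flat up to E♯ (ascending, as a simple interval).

doubly augmented sixth

The letter names run G→E, a span of 5 letter steps, so the interval is some kind of sixth.
Gb to E# is 11 semitones. A major sixth is 9, so 11 makes it doubly augmented.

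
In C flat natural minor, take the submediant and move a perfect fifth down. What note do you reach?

The submediant of Cb natural minor is Abb.
A perfect fifth (7 semitones) below Abb lands on the letter D, giving Dbb.

Dbb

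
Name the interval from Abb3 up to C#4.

doubly augmented third

The letter names run A→C, a span of 2 letter steps, so the interval is some kind of third.
Abb to C# is 6 semitones. A major third is 4, so 6 makes it doubly augmented.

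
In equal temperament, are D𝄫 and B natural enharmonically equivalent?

No

Two spellings are enharmonically equivalent only if they share a pitch class.
Here Dbb → 0, B → 11; 0 ≠ 11, so they are not.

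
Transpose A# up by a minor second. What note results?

B

A second above A lands on the letter B.
A minor second spans 1 semitone, so A# moves to pitch class 11. On the letter B that is B.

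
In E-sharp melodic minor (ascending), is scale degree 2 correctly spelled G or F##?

F##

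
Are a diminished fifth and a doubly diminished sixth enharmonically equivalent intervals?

Yes

A diminished fifth spans 6 semitones; a doubly diminished sixth spans 6.
They are enharmonically equivalent.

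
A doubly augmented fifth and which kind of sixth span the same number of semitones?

major

A doubly augmented fifth spans 9 semitones.
A sixth spanning 9 semitones is major (the major sixth is 9).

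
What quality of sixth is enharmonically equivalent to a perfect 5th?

A perfect fifth spans 7 semitones.
A sixth spanning 7 semitones is diminished (the major sixth is 9).

diminished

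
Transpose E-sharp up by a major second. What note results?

E up a major second is F#, so the target letter is F.
From E#, a major second is 2 semitones up: F##.

F##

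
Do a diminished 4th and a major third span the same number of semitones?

A diminished fourth spans 4 semitones; a major third spans 4.
They are enharmonically equivalent.

Yes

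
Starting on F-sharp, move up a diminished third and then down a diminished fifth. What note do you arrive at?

A diminished third up from F# is Ab (letter A, 2 semitones up).
A diminished fifth down from Ab is D (letter D, 6 semitones down).

D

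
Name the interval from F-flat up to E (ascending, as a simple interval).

The letter names run F→E, a span of 6 letter steps, so the interval is some kind of seventh.
Fb to E is 12 semitones. A major seventh is 11, so 12 makes it augmented.

augmented seventh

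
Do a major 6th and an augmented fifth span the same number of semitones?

No

A major sixth spans 9 semitones; an augmented fifth spans 8.
The spans differ, so they are not enharmonic equivalents.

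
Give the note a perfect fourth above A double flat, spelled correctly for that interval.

Dbb

A fourth above A lands on the letter D.
A perfect fourth spans 5 semitones, so Abb moves to pitch class 0. On the letter D that is Dbb.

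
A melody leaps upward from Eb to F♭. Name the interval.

minor second

The letter names run E→F, a span of 1 letter step, so the interval is some kind of second.
Eb to Fb is 1 semitone. A major second is 2, so 1 makes it minor.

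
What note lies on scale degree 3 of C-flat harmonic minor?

Ebb

Degree 3 takes the letter 2 steps above C, which is E.
In harmonic minor, degree 3 sits 3 semitones above the tonic. Cb + 3 semitones is pitch class 2, spelled on E as Ebb.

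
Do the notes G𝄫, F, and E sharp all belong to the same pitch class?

Yes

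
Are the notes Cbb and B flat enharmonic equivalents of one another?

Yes

Cbb is pitch class 10; Bb is pitch class 10.
All spellings map to pitch class 10, so they are enharmonically equivalent.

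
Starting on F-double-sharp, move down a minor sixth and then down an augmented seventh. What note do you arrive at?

B

A minor sixth down from F## is A## (letter A, 8 semitones down).
An augmented seventh down from A## is B (letter B, 12 semitones down).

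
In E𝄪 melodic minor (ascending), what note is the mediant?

Degree 3 takes the letter 2 steps above E, which is G.
In melodic minor (ascending), degree 3 sits 3 semitones above the tonic. E## + 3 semitones is pitch class 9, spelled on G as G##.

G##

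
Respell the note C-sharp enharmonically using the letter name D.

Plain D sits 1 semitone above C#, so on the letter D the same pitch needs a flat: Db.

Db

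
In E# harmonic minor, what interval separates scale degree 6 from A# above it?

Scale degree 6 of E# harmonic minor is C#.
C# up to A#: letters C→A make it a sixth; 9 semitones makes it major.

major sixth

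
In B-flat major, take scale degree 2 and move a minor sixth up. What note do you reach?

Scale degree 2 of Bb major is C.
A minor sixth (8 semitones) above C lands on the letter A, giving Ab.

Ab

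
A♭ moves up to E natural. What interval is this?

The letter names run A→E, a span of 4 letter steps, so the interval is some kind of fifth.
Ab to E is 8 semitones. A perfect fifth is 7, so 8 makes it augmented.

augmented fifth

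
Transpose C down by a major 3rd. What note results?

A third below C lands on the letter A.
A major third spans 4 semitones, so C moves to pitch class 8. On the letter A that is Ab.

Ab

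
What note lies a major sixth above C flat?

Ab

C up a major sixth is A, so the target letter is A.
From Cb, a major sixth is 9 semitones up: Ab.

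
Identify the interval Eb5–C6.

The letter names run E→C, a span of 5 letter steps, so the interval is some kind of sixth.
Eb to C is 9 semitones. A major sixth is 9, so 9 makes it major.

major sixth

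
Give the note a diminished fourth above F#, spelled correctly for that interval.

Bb

A fourth above F lands on the letter B.
A diminished fourth spans 4 semitones, so F# moves to pitch class 10. On the letter B that is Bb.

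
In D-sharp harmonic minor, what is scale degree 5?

Degree 5 takes the letter 4 steps above D, which is A.
In harmonic minor, degree 5 sits 7 semitones above the tonic. D# + 7 semitones is pitch class 10, spelled on A as A#.

A#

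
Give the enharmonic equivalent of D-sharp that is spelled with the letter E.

D# is pitch class 3. The letter E alone is pitch class 4.
To reach pitch class 3 from E requires an offset of -1 semitone, i.e. flat: Eb.

Eb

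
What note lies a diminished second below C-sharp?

A second below C lands on the letter B.
A diminished second spans 0 semitones, so C# moves to pitch class 1. On the letter B that is B##.

B##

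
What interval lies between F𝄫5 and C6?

Counting letters F–G–A–B–C gives a fifth.
Fbb→C = 9 semitones, 2 wider than the perfect fifth (7), so doubly augmented.

doubly augmented fifth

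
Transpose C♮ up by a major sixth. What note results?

A

C up a major sixth is A, so the target letter is A.
From C, a major sixth is 9 semitones up: A.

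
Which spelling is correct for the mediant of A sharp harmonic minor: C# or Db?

Each scale degree takes a distinct letter name. Degree 3 of a scale on A must use the letter C.
C# and Db are enharmonically the same pitch, but only C# uses the letter C, so it is the correct spelling here.

C#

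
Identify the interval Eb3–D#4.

augmented seventh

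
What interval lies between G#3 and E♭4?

diminished sixth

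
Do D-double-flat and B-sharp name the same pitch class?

Dbb is pitch class 0; B# is pitch class 0.
All spellings map to pitch class 0, so they are enharmonically equivalent.

Yes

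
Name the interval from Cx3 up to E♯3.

The letter names run C→E, a span of 2 letter steps, so the interval is some kind of third.
C## to E# is 3 semitones. A major third is 4, so 3 makes it minor.

minor third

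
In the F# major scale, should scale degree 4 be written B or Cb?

B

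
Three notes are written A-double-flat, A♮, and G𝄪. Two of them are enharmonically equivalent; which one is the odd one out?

In 12-tone equal temperament, enharmonic equivalents share a pitch class. Abb is pitch class 7; A is pitch class 9; G## is pitch class 9.
A and G## share pitch class 9, while Abb is pitch class 7.

Abb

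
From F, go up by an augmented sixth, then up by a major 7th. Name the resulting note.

C##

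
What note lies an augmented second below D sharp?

C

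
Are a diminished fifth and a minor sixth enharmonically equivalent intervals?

No

A diminished fifth spans 6 semitones; a minor sixth spans 8.
The spans differ, so they are not enharmonic equivalents.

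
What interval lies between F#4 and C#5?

The letter names run F→C, a span of 4 letter steps, so the interval is some kind of fifth.
F# to C# is 7 semitones. A perfect fifth is 7, so 7 makes it perfect.

perfect fifth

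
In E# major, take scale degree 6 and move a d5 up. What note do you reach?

Scale degree 6 of E# major is C##.
A diminished fifth (6 semitones) above C## lands on the letter G, giving G#.

G#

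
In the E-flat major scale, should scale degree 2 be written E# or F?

Each scale degree takes a distinct letter name. Degree 2 of a scale on E must use the letter F.
F and E# are enharmonically the same pitch, but only F uses the letter F, so it is the correct spelling here.

F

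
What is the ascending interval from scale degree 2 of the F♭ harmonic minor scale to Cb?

perfect fourth

Scale degree 2 of Fb harmonic minor is Gb.
Gb up to Cb: letters G→C make it a fourth; 5 semitones makes it perfect.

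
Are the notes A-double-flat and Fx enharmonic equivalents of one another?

Abb is pitch class 7; F## is pitch class 7.
All spellings map to pitch class 7, so they are enharmonically equivalent.

Yes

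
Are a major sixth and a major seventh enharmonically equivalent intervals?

No

A major sixth spans 9 semitones; a major seventh spans 11.
The spans differ, so they are not enharmonic equivalents.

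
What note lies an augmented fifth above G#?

D##

G up a perfect fifth is D, so the target letter is D.
From G#, an augmented fifth is 8 semitones up: D##.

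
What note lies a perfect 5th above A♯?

E#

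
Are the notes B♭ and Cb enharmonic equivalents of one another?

Bb is pitch class 10; Cb is pitch class 11.
The pitch classes differ (10 vs. 11), so they are not enharmonic equivalents.

No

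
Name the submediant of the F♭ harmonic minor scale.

Dbb

Degree 6 takes the letter 5 steps above F, which is D.
In harmonic minor, degree 6 sits 8 semitones above the tonic. Fb + 8 semitones is pitch class 0, spelled on D as Dbb.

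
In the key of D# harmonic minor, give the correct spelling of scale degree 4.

The D# harmonic minor scale runs D# E# F# G# A# B C##.
Degree 4 is G#.

G#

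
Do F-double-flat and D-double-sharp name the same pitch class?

Two spellings are enharmonically equivalent only if they share a pitch class.
Here Fbb → 3, D## → 4; 3 ≠ 4, so they are not.

No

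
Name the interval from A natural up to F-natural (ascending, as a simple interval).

minor sixth

Counting letters A–B–C–D–E–F gives a sixth.
A→F = 8 semitones, 1 narrower than the major sixth (9), so minor.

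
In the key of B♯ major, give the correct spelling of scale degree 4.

E#

Degree 4 takes the letter 3 steps above B, which is E.
In major, degree 4 sits 5 semitones above the tonic. B# + 5 semitones is pitch class 5, spelled on E as E#.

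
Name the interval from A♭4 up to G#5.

The letter names run A→G, a span of 6 letter steps, so the interval is some kind of seventh.
Ab to G# is 12 semitones. A major seventh is 11, so 12 makes it augmented.

augmented seventh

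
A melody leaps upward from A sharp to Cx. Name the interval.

Counting letters A–B–C gives a third.
A#→C## = 4 semitones, exactly the major third.

major third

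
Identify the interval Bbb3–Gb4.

The letter names run B→G, a span of 5 letter steps, so the interval is some kind of sixth.
Bbb to Gb is 9 semitones. A major sixth is 9, so 9 makes it major.

major sixth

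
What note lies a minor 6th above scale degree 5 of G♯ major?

B

Scale degree 5 of G# major is D#.
A minor sixth (8 semitones) above D# lands on the letter B, giving B.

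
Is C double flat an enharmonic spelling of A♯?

Cbb is pitch class 10; A# is pitch class 10.
All spellings map to pitch class 10, so they are enharmonically equivalent.

Yes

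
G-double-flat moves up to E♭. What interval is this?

augmented sixth

Counting letters G–A–B–C–D–E gives a sixth.
Gbb→Eb = 10 semitones, 1 wider than the major sixth (9), so augmented.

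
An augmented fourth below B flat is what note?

Fb

B down a perfect fourth is F#, so the target letter is F.
From Bb, an augmented fourth is 6 semitones down: Fb.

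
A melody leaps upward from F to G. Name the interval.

Counting letters F–G gives a second.
F→G = 2 semitones, exactly the major second.

major second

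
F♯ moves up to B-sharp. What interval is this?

Counting letters F–G–A–B gives a fourth.
F#→B# = 6 semitones, 1 wider than the perfect fourth (5), so augmented.

augmented fourth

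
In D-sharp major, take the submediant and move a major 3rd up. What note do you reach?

D##

The submediant of D# major is B#.
A major third (4 semitones) above B# lands on the letter D, giving D##.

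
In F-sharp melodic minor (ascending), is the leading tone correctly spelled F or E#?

Each scale degree takes a distinct letter name. Degree 7 of a scale on F must use the letter E.
E# and F are enharmonically the same pitch, but only E# uses the letter E, so it is the correct spelling here.

E#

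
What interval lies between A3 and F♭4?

diminished sixth

Counting letters A–B–C–D–E–F gives a sixth.
A→Fb = 7 semitones, 2 narrower than the major sixth (9), so diminished.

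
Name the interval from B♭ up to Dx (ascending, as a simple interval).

The letter names run B→D, a span of 2 letter steps, so the interval is some kind of third.
Bb to D## is 6 semitones. A major third is 4, so 6 makes it doubly augmented.

doubly augmented third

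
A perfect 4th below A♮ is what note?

E

A down a perfect fourth is E, so the target letter is E.
From A, a perfect fourth is 5 semitones down: E.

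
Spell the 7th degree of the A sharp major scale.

G##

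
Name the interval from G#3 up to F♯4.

minor seventh

Counting letters G–A–B–C–D–E–F gives a seventh.
G#→F# = 10 semitones, 1 narrower than the major seventh (11), so minor.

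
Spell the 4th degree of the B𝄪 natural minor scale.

E##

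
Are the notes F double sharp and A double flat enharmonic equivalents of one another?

Yes

F## = pitch class 7 and Abb = pitch class 7 — the same pitch class, so they are enharmonic equivalents.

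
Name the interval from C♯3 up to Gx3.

augmented fifth

The letter names run C→G, a span of 4 letter steps, so the interval is some kind of fifth.
C# to G## is 8 semitones. A perfect fifth is 7, so 8 makes it augmented.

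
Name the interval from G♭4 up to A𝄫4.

Counting letters G–A gives a second.
Gb→Abb = 1 semitone, 1 narrower than the major second (2), so minor.

minor second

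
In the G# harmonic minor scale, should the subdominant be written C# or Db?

C#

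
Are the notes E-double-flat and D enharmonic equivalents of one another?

Yes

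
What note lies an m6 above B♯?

G#

A sixth above B lands on the letter G.
A minor sixth spans 8 semitones, so B# moves to pitch class 8. On the letter G that is G#.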